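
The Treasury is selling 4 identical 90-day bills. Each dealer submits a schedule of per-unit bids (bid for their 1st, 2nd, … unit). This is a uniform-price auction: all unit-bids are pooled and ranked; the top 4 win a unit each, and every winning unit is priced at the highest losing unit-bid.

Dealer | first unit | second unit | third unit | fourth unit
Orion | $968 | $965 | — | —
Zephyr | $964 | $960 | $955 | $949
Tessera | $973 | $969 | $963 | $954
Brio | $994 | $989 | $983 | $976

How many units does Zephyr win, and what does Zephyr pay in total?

Zephyr: 0 units, pays $0

Merging the schedules and taking the best 4: 994 (Brio-1), 989 (Brio-2), 983 (Brio-3), 976 (Brio-4)
First bid not allocated: $973.
Zephyr wins 0 unit(s) at $973 each.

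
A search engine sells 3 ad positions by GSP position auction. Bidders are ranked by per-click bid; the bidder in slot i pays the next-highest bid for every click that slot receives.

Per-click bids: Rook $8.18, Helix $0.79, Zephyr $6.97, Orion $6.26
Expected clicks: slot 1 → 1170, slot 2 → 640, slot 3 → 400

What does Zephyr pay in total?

Ranked by bid: $8.18 (Rook) > $6.97 (Zephyr) > $6.26 (Orion) > $0.79 (Helix)
Zephyr holds slot 2 → pays next bid $6.26 × 640 clicks = $4006.40.

Zephyr pays $4006.40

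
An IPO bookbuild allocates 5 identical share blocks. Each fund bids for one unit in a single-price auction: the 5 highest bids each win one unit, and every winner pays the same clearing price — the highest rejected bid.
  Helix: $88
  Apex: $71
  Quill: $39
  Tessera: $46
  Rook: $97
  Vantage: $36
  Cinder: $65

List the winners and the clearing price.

Sorting: 97 (Rook), 88 (Helix), 71 (Apex), 65 (Cinder), 46 (Tessera), 39 (Quill), 36 (Vantage)
The 5 highest are Rook, Helix, Apex, Cinder, Tessera.
First losing bid is Quill's $39, which sets the uniform price.

Rook, Helix, Apex, Cinder, Tessera; each pays $39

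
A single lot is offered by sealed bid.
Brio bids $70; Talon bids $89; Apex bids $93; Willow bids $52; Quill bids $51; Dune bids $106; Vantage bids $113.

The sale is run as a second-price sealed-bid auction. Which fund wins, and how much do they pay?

Second-price sealed-bid auction: the highest bidder wins and pays the second-highest bid.
Bids ranked: 113 (Vantage) > 106 (Dune) > 93 (Apex) > 89 (Talon) > 70 (Brio) > 52 (Willow) > …
Vantage is highest; pays the second-highest bid, $106.

Vantage pays $106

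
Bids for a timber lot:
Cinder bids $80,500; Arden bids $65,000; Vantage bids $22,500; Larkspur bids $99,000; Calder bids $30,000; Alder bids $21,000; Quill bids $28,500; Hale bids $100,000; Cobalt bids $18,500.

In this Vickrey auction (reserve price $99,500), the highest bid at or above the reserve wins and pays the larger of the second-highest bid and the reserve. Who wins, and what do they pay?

Sorting bids: 100,000 (Hale) > 99,000 (Larkspur) > 80,500 (Cinder) > 65,000 (Arden) > 30,000 (Calder) > 28,500 (Quill) > …
Highest eligible bid: Hale at $100,000.
max(second-highest $99,000, reserve $99,500) = $99,500.

Hale pays $99,500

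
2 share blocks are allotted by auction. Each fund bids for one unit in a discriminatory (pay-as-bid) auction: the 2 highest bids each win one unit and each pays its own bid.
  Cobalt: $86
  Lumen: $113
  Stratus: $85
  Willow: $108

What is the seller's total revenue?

Sorting: 113 (Lumen), 108 (Willow), 86 (Cobalt), 85 (Stratus)
Top 2: Lumen, Willow.
Total revenue = 113 + 108 = $221.

Total revenue: $221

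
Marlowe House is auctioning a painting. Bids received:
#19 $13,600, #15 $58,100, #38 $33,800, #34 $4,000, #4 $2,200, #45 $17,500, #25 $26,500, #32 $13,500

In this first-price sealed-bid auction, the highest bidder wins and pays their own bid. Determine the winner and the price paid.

Bids ranked: 58,100 (#15) > 33,800 (#38) > 26,500 (#25) > 17,500 (#45) > 13,600 (#19) > 13,500 (#32) > …
#15 is highest → pays own bid, $58,100.

#15 pays $58,100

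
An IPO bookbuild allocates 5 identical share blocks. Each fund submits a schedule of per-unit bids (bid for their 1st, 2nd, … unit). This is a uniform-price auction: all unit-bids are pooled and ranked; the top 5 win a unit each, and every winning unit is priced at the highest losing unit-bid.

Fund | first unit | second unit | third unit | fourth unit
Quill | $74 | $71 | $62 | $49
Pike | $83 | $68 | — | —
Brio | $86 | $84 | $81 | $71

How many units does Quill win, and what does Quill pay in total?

All unit-bids, highest first — top 5: 86 (Brio-1), 84 (Brio-2), 83 (Pike-1), 81 (Brio-3), 74 (Quill-1)
The (k+1)-th unit-bid is $71.
Quill wins 1 unit(s) at $71 each.

Quill: 1 unit, pays $71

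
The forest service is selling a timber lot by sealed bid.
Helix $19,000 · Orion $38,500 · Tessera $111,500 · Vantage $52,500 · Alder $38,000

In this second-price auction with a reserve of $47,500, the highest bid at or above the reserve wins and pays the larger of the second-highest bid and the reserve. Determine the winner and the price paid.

Bids ranked: 111,500 (Tessera) > 52,500 (Vantage) > 38,500 (Orion) > 38,000 (Alder) > 19,000 (Helix)
Tessera has the top bid at or above the reserve ($111,500).
Second-highest bid $52,500 exceeds the reserve $47,500 → payment $52,500.

Tessera pays $52,500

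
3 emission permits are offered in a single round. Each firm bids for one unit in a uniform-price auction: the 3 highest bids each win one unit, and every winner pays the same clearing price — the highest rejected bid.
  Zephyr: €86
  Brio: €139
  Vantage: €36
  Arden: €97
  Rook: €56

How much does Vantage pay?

Vantage pays €0

Bids ranked high→low: 139 (Brio), 97 (Arden), 86 (Zephyr), 56 (Rook), 36 (Vantage)
The 3 highest are Brio, Arden, Zephyr.
First losing bid is Rook's €56, which sets the uniform price.
Vantage does not win → pays €0.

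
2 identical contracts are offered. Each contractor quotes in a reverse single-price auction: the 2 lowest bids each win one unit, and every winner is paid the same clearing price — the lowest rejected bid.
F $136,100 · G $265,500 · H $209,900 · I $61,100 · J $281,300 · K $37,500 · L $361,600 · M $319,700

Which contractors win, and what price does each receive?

K, I; each is paid $136,100

Sorting: 37,500 (K), 61,100 (I), 136,100 (F), 209,900 (H), …
Winners (2 units): K, I.
Lowest unsuccessful bid: $136,100 → clearing price.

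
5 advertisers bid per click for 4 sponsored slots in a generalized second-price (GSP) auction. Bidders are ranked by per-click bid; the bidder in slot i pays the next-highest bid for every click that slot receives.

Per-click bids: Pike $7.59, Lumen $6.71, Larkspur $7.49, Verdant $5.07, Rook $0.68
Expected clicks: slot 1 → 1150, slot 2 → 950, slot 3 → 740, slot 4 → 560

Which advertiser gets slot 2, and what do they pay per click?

Larkspur; $6.71 per click

Sorting advertisers: $7.59 (Pike) > $7.49 (Larkspur) > $6.71 (Lumen) > $5.07 (Verdant) > $0.68 (Rook)
Slot 2 goes to the second-ranked bidder, Larkspur, who pays the next bid down: $6.71/click.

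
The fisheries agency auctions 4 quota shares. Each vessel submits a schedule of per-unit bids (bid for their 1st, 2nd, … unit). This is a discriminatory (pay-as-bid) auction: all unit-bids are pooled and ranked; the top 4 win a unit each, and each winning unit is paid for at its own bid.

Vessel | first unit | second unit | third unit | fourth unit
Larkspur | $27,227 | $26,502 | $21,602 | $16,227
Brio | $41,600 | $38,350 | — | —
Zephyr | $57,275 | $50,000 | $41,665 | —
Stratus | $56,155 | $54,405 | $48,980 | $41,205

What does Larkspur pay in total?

All unit-bids, highest first — top 4: 57,275 (Zephyr-1), 56,155 (Stratus-1), 54,405 (Stratus-2), 50,000 (Zephyr-2)
Next rejected bid: $48,980 (not a price — pay-as-bid).
Larkspur wins no units.

Larkspur pays $0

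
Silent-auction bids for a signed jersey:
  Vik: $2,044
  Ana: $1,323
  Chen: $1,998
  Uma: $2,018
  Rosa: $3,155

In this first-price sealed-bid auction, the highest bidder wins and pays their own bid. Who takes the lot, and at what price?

Rosa pays $3,155

Bids ranked: 3,155 (Rosa) > 2,044 (Vik) > 2,018 (Uma) > 1,998 (Chen) > 1,323 (Ana)
Rosa is highest → pays own bid, $3,155.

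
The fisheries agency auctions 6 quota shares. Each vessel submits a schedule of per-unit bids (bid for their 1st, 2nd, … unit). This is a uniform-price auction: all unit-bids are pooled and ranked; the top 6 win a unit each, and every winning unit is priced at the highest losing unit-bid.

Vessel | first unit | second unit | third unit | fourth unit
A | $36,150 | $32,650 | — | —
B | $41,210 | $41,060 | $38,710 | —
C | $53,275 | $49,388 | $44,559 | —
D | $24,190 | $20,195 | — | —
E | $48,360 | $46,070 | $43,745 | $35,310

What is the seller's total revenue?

Total revenue: $247,260

Pooled unit-bids ranked (top 6): 53,275 (C-1), 49,388 (C-2), 48,360 (E-1), 46,070 (E-2), 44,559 (C-3), 43,745 (E-3)
First bid not allocated: $41,210.
Allocation: C 3, E 3. Every unit priced at $41,210.
Revenue = 6 × 41,210 = $247,260.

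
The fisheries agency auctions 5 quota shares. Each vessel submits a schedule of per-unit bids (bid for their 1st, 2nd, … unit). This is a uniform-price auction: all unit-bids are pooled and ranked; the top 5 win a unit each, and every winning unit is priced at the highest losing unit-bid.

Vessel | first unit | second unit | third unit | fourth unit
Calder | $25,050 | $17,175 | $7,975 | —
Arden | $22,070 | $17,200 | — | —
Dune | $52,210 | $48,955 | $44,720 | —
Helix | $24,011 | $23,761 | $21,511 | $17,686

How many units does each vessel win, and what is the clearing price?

Calder 1, Dune 3, Helix 1; clearing price $23,761

All unit-bids, highest first — top 5: 52,210 (Dune-1), 48,955 (Dune-2), 44,720 (Dune-3), 25,050 (Calder-1), 24,011 (Helix-1)
Highest rejected unit-bid = $23,761.
Allocation: Calder 1, Dune 3, Helix 1.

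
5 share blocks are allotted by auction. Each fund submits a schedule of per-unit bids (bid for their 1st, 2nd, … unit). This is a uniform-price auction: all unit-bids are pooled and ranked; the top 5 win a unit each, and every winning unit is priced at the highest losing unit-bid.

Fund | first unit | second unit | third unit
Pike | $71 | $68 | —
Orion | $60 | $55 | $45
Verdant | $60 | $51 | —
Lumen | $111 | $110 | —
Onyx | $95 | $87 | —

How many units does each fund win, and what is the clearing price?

Merging the schedules and taking the best 5: 111 (Lumen-1), 110 (Lumen-2), 95 (Onyx-1), 87 (Onyx-2), 71 (Pike-1)
The (k+1)-th unit-bid is $68.
Allocation: Lumen 2, Onyx 2, Pike 1.

Lumen 2, Onyx 2, Pike 1; clearing price $68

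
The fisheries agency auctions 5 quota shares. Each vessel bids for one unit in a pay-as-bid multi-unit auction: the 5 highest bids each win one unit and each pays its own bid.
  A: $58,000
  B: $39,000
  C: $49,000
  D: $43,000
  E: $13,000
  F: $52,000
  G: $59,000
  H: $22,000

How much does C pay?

C pays $49,000

Sorting: 59,000 (G), 58,000 (A), 52,000 (F), 49,000 (C), 43,000 (D), 39,000 (B), 22,000 (H), …
The 5 highest are G, A, F, C, D.
C wins → own bid $49,000.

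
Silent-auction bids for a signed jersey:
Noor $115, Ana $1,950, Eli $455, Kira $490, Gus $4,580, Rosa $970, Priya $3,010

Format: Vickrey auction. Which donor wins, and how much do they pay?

Bids ranked: 4,580 (Gus) > 3,010 (Priya) > 1,950 (Ana) > 970 (Rosa) > 490 (Kira) > 455 (Eli) > …
Gus is highest; pays the second-highest bid, $3,010.

Gus pays $3,010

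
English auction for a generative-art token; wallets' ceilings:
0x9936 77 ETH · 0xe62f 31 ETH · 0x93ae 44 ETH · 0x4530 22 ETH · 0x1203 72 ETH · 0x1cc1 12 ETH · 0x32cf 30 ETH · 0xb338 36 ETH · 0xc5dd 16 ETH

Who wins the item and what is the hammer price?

Limits in order: 77 (0x9936) > 72 (0x1203) > 44 (0x93ae) > 36 (0xb338) > 31 (0xe62f) > 30 (0x32cf) > …
Bidding ends when 0x1203 exits at 72 ETH; 0x9936 takes it.

0x9936 wins at 72 ETH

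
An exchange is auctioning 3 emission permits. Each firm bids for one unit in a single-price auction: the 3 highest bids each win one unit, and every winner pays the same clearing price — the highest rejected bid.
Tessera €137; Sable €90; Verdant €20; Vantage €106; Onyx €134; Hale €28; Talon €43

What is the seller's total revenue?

Total revenue: €270

Bids ranked high→low: 137 (Tessera), 134 (Onyx), 106 (Vantage), 90 (Sable), 43 (Talon), …
The 3 highest are Tessera, Onyx, Vantage.
Highest unsuccessful bid: €90 → clearing price.
Total revenue = 3 × €90 = €270.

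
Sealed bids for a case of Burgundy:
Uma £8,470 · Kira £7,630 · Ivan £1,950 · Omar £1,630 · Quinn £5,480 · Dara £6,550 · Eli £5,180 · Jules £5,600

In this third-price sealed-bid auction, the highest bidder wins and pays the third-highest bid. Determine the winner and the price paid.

Bids in order: 8,470 (Uma) > 7,630 (Kira) > 6,550 (Dara) > 5,600 (Jules) > 5,480 (Quinn) > 5,180 (Eli) > …
Uma is highest; pays the third-highest bid, £6,550.

Uma pays £6,550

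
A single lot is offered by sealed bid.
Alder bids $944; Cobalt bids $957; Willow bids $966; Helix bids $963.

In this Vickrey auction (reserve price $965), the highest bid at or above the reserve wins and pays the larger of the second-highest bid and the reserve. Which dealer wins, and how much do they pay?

Willow pays $965

Rule: the highest bid at or above the reserve wins and pays the larger of the second-highest bid and the reserve.
Bids ranked: 966 (Willow) > 963 (Helix) > 957 (Cobalt) > 944 (Alder)
Highest eligible bid: Willow at $966.
max(second-highest $963, reserve $965) = $965.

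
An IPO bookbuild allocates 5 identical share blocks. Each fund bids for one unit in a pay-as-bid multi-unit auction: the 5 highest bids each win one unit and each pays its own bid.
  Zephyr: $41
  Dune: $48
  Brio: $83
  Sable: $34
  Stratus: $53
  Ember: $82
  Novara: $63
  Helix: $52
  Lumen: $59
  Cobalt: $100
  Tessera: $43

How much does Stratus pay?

Stratus pays $0

Sorting: 100 (Cobalt), 83 (Brio), 82 (Ember), 63 (Novara), 59 (Lumen), 53 (Stratus), 52 (Helix), …
Top 5: Cobalt, Brio, Ember, Novara, Lumen.
Stratus does not win → $0.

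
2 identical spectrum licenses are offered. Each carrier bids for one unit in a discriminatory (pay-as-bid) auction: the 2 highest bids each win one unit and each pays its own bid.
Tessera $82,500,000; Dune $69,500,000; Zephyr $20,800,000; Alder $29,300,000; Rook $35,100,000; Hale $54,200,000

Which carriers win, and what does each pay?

Tessera $82,500,000, Dune $69,500,000

Ordering the bids: 82,500,000 (Tessera), 69,500,000 (Dune), 54,200,000 (Hale), 35,100,000 (Rook), …
Top 2: Tessera, Dune.
Each winner pays its own bid: Tessera $82,500,000, Dune $69,500,000.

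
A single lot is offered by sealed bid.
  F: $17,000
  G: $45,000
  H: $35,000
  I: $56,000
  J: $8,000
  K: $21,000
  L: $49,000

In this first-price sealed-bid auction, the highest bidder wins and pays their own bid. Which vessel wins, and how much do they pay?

Sorting bids: 56,000 (I) > 49,000 (L) > 45,000 (G) > 35,000 (H) > 21,000 (K) > 17,000 (F) > …
I is highest → pays own bid, $56,000.

I pays $56,000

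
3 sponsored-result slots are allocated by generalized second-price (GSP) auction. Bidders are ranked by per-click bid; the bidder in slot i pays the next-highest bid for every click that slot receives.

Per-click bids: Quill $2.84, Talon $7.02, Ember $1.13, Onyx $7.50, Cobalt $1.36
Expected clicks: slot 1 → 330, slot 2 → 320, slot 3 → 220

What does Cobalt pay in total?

Cobalt pays $0.00

Sorting advertisers: $7.50 (Onyx) > $7.02 (Talon) > $2.84 (Quill) > $1.36 (Cobalt) > …
Cobalt ranks below slot 3 → no slot, pays nothing.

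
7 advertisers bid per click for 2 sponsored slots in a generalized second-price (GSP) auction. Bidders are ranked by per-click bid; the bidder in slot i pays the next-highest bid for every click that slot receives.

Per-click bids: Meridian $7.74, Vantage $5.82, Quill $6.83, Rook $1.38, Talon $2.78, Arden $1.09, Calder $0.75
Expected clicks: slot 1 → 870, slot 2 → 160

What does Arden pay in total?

Arden pays $0.00

Per-click bids in order: $7.74 (Meridian) > $6.83 (Quill) > $5.82 (Vantage) > …
Arden ranks below slot 2 → no slot, pays nothing.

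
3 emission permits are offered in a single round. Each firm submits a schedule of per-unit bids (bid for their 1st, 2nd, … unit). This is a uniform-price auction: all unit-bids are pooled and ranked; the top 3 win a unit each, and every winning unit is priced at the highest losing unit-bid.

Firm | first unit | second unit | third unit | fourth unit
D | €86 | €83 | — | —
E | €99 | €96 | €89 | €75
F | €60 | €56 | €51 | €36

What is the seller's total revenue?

Pooled unit-bids ranked (top 3): 99 (E-1), 96 (E-2), 89 (E-3)
Highest rejected unit-bid = €86.
Allocation: E 3. Every unit priced at €86.
Revenue = 3 × 86 = €258.

Total revenue: €258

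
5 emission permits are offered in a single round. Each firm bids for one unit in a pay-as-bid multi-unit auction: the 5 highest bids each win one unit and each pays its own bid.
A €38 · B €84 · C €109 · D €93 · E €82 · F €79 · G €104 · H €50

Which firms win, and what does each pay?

Ordering the bids: 109 (C), 104 (G), 93 (D), 84 (B), 82 (E), 79 (F), 50 (H), …
Top 5: C, G, D, B, E.
Each winner pays its own bid: C €109, G €104, D €93, B €84, E €82.

C €109, G €104, D €93, B €84, E €82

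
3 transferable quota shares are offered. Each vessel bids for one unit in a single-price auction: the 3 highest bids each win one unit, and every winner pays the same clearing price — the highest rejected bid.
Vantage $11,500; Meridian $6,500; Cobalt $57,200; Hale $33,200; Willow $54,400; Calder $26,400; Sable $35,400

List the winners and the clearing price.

Cobalt, Willow, Sable; each pays $33,200

Bids ranked high→low: 57,200 (Cobalt), 54,400 (Willow), 35,400 (Sable), 33,200 (Hale), 26,400 (Calder), …
The 3 highest are Cobalt, Willow, Sable.
Highest unsuccessful bid: $33,200 → clearing price.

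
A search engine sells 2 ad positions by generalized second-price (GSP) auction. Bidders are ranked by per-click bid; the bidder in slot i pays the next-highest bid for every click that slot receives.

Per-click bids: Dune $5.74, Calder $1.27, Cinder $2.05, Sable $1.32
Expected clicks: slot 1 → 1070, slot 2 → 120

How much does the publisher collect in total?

Per-click bids in order: $5.74 (Dune) > $2.05 (Cinder) > $1.32 (Sable) > …
Slot 1: Dune pays $2.05 × 1070 = $2193.50
Slot 2: Cinder pays $1.32 × 120 = $158.40
Total = $2351.90

Total revenue: $2351.90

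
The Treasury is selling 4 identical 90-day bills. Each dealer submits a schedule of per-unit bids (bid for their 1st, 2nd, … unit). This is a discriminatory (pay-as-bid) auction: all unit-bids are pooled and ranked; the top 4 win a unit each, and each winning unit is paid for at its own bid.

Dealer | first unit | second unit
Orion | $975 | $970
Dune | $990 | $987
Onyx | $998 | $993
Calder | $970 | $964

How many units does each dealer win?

All unit-bids, highest first — top 4: 998 (Onyx-1), 993 (Onyx-2), 990 (Dune-1), 987 (Dune-2)
Next rejected bid: $975 (not a price — pay-as-bid).
Allocation: Dune 2, Onyx 2.

Dune 2, Onyx 2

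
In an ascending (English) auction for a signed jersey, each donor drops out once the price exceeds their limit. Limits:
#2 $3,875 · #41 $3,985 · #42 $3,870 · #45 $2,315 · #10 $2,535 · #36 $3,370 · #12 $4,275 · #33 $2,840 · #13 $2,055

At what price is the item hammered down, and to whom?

Sorting limits: 4,275 (#12) > 3,985 (#41) > 3,875 (#2) > 3,870 (#42) > 3,370 (#36) > 2,840 (#33) > …
Once the price passes $3,985, only #12 is left; the hammer falls at #41's limit of $3,985.

#12 wins at $3,985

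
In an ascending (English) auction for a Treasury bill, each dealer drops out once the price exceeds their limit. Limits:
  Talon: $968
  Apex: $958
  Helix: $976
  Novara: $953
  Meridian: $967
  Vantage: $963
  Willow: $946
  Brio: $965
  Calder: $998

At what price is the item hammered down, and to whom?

Rule: the price rises until one bidder remains; the winner pays the price at which the last rival dropped out.
Sorting limits: 998 (Calder) > 976 (Helix) > 968 (Talon) > 967 (Meridian) > 965 (Brio) > 963 (Vantage) > …
Bidding ends when Helix exits at $976; Calder takes it.

Calder wins at $976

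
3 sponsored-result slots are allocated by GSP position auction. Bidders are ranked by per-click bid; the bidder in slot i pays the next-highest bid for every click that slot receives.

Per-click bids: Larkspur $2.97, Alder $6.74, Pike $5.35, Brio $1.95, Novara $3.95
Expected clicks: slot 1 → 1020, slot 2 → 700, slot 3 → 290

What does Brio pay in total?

Brio pays $0.00

Ranked by bid: $6.74 (Alder) > $5.35 (Pike) > $3.95 (Novara) > $2.97 (Larkspur) > …
Brio ranks below slot 3 → no slot, pays nothing.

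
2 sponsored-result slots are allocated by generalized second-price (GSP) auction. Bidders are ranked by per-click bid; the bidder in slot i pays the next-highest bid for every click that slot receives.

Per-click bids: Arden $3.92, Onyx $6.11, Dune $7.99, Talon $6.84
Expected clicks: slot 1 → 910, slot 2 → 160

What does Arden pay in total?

Arden pays $0.00

Ranked by bid: $7.99 (Dune) > $6.84 (Talon) > $6.11 (Onyx) > …
Arden ranks below slot 2 → no slot, pays nothing.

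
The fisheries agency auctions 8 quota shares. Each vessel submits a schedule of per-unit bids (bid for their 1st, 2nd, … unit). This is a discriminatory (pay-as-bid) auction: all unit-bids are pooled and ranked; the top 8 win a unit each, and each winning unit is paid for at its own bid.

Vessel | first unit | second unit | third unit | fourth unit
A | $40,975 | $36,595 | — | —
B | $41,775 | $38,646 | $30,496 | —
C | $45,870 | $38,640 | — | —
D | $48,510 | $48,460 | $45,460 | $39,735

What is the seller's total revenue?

Merging the schedules and taking the best 8: 48,510 (D-1), 48,460 (D-2), 45,870 (C-1), 45,460 (D-3), 41,775 (B-1), 40,975 (A-1), 39,735 (D-4), 38,646 (B-2)
Next rejected bid: $38,640 (not a price — pay-as-bid).
Each winning unit pays its own bid.
Revenue = 48,510 + 48,460 + 45,870 + 45,460 + 41,775 + 40,975 + 39,735 + 38,646 = $349,431.

Total revenue: $349,431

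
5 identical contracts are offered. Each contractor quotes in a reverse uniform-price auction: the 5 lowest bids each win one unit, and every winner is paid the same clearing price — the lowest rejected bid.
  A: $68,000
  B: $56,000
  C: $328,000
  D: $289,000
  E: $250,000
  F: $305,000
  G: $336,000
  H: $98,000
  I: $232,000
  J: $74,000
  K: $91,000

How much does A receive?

Sorting: 56,000 (B), 68,000 (A), 74,000 (J), 91,000 (K), 98,000 (H), 232,000 (I), 250,000 (E), …
Lowest 5: B, A, J, K, H.
First losing bid is I's $232,000, which sets the uniform price.
A wins → is paid $232,000.

A is paid $232,000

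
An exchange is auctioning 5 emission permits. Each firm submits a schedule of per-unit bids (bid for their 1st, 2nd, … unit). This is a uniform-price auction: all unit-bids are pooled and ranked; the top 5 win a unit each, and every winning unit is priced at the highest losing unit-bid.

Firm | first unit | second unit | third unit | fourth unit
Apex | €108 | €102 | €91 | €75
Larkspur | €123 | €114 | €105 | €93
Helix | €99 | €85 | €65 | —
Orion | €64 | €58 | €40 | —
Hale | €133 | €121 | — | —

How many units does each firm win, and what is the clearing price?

Merging the schedules and taking the best 5: 133 (Hale-1), 123 (Larkspur-1), 121 (Hale-2), 114 (Larkspur-2), 108 (Apex-1)
Highest rejected unit-bid = €105.
Allocation: Apex 1, Hale 2, Larkspur 2.

Apex 1, Hale 2, Larkspur 2; clearing price €105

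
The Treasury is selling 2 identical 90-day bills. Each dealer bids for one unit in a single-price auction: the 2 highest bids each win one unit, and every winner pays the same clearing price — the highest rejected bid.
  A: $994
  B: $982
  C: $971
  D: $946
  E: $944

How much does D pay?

Bids ranked high→low: 994 (A), 982 (B), 971 (C), 946 (D), …
Top 2: A, B.
Clearing price = highest rejected bid = $971.
D does not win → pays $0.

D pays $0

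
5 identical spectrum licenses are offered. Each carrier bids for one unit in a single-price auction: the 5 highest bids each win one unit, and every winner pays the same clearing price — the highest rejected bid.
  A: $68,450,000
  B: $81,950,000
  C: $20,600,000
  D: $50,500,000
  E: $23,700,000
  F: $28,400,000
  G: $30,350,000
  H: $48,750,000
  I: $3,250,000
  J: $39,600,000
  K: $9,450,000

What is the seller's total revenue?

Ordering the bids: 81,950,000 (B), 68,450,000 (A), 50,500,000 (D), 48,750,000 (H), 39,600,000 (J), 30,350,000 (G), 28,400,000 (F), …
Top 5: B, A, D, H, J.
Clearing price = highest rejected bid = $30,350,000.
Total revenue = 5 × $30,350,000 = $151,750,000.

Total revenue: $151,750,000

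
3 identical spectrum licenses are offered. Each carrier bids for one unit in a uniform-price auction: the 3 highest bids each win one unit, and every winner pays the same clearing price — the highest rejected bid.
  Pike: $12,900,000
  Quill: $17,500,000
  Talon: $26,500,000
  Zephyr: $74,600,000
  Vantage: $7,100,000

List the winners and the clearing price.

Zephyr, Talon, Quill; each pays $12,900,000

Bids ranked high→low: 74,600,000 (Zephyr), 26,500,000 (Talon), 17,500,000 (Quill), 12,900,000 (Pike), 7,100,000 (Vantage)
The 3 highest are Zephyr, Talon, Quill.
Highest unsuccessful bid: $12,900,000 → clearing price.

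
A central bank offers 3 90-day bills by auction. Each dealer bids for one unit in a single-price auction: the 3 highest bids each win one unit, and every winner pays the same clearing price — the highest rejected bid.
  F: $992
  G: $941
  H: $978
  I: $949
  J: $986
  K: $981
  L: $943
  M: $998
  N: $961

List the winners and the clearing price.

Sorting: 998 (M), 992 (F), 986 (J), 981 (K), 978 (H), …
Winners (3 units): M, F, J.
Highest unsuccessful bid: $981 → clearing price.

M, F, J; each pays $981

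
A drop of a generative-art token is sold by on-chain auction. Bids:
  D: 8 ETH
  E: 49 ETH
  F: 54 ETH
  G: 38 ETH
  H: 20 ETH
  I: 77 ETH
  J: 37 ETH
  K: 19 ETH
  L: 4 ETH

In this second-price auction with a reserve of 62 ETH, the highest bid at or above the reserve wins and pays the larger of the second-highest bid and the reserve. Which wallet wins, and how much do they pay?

I pays 62 ETH

Second-price auction with a reserve of 62 ETH: the highest bid at or above the reserve wins and pays the larger of the second-highest bid and the reserve.
Sorting bids: 77 (I) > 54 (F) > 49 (E) > 38 (G) > 37 (J) > 20 (H) > …
Highest eligible bid: I at 77 ETH.
Second-highest bid 54 ETH is below the reserve 62 ETH, so the reserve binds → payment 62 ETH.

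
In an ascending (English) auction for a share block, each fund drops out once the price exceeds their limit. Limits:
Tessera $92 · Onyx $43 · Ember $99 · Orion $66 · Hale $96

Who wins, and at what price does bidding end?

Ember wins at $96

Sorting limits: 99 (Ember) > 96 (Hale) > 92 (Tessera) > 66 (Orion) > 43 (Onyx)
Bidding ends when Hale exits at $96; Ember takes it.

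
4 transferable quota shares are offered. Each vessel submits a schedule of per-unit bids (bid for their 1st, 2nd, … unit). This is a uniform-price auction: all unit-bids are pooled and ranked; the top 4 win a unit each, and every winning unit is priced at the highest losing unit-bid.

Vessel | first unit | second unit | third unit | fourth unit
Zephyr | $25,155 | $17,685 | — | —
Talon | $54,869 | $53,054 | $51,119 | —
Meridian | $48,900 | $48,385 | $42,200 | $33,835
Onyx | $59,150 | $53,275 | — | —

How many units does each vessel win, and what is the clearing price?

Onyx 2, Talon 2; clearing price $51,119

All unit-bids, highest first — top 4: 59,150 (Onyx-1), 54,869 (Talon-1), 53,275 (Onyx-2), 53,054 (Talon-2)
The (k+1)-th unit-bid is $51,119.
Allocation: Onyx 2, Talon 2.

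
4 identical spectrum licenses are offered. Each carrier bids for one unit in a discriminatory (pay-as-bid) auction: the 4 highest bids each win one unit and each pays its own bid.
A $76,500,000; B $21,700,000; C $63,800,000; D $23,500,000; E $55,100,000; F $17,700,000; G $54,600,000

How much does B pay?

B pays $0

Sorting: 76,500,000 (A), 63,800,000 (C), 55,100,000 (E), 54,600,000 (G), 23,500,000 (D), 21,700,000 (B), …
Top 4: A, C, E, G.
B does not win → $0.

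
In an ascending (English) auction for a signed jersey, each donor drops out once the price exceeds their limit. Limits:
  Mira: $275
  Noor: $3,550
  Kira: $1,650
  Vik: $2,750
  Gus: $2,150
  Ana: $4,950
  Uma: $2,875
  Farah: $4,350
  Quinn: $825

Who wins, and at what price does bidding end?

Open ascending-bid auction: the price rises until one bidder remains; the winner pays the price at which the last rival dropped out.
Limits in order: 4,950 (Ana) > 4,350 (Farah) > 3,550 (Noor) > 2,875 (Uma) > 2,750 (Vik) > 2,150 (Gus) > …
Bidding ends when Farah exits at $4,350; Ana takes it.

Ana wins at $4,350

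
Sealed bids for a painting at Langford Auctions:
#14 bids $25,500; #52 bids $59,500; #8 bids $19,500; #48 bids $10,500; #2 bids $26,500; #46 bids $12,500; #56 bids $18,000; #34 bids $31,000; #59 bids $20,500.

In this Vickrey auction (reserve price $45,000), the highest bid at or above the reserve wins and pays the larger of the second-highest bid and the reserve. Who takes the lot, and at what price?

Vickrey auction (reserve price $45,000): the highest bid at or above the reserve wins and pays the larger of the second-highest bid and the reserve.
Bids in order: 59,500 (#52) > 31,000 (#34) > 26,500 (#2) > 25,500 (#14) > 20,500 (#59) > 19,500 (#8) > …
Highest eligible bid: #52 at $59,500.
Second-highest bid $31,000 is below the reserve $45,000, so the reserve binds → payment $45,000.

#52 pays $45,000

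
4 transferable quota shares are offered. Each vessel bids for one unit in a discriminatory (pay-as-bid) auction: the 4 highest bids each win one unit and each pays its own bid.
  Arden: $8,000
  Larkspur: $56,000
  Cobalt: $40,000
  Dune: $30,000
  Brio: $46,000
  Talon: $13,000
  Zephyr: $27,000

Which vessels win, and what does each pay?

Sorting: 56,000 (Larkspur), 46,000 (Brio), 40,000 (Cobalt), 30,000 (Dune), 27,000 (Zephyr), 13,000 (Talon), …
Top 4: Larkspur, Brio, Cobalt, Dune.
Each winner pays its own bid: Larkspur $56,000, Brio $46,000, Cobalt $40,000, Dune $30,000.

Larkspur $56,000, Brio $46,000, Cobalt $40,000, Dune $30,000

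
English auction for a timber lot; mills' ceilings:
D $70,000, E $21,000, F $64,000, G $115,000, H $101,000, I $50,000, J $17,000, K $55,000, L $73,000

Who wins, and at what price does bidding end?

Limits ranked: 115,000 (G) > 101,000 (H) > 73,000 (L) > 70,000 (D) > 64,000 (F) > 55,000 (K) > …
H is the last rival to drop out, at $101,000; G remains and wins at that price.

G wins at $101,000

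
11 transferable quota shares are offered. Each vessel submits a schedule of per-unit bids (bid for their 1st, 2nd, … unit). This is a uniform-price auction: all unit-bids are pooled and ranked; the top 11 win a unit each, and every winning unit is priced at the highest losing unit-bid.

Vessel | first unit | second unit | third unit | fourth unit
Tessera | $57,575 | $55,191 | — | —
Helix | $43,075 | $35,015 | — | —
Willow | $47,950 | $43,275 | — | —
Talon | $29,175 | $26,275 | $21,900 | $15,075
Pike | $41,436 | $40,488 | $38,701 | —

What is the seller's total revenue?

Total revenue: $240,900

All unit-bids, highest first — top 11: 57,575 (Tessera-1), 55,191 (Tessera-2), 47,950 (Willow-1), 43,275 (Willow-2), 43,075 (Helix-1), 41,436 (Pike-1), 40,488 (Pike-2), 38,701 (Pike-3), 35,015 (Helix-2), 29,175 (Talon-1), 26,275 (Talon-2)
The (k+1)-th unit-bid is $21,900.
Allocation: Helix 2, Pike 3, Talon 2, Tessera 2, Willow 2. Every unit priced at $21,900.
Revenue = 11 × 21,900 = $240,900.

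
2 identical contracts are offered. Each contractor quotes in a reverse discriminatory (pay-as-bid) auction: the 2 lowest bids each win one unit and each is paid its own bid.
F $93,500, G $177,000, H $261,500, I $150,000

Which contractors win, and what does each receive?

Ordering the bids: 93,500 (F), 150,000 (I), 177,000 (G), 261,500 (H)
The 2 lowest are F, I.
Each winner is paid its own bid: F $93,500, I $150,000.

F $93,500, I $150,000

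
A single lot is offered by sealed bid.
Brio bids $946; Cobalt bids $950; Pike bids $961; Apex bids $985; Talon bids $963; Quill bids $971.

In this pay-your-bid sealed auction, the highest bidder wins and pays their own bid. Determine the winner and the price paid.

Rule: the highest bidder wins and pays their own bid.
Sorting bids: 985 (Apex) > 971 (Quill) > 963 (Talon) > 961 (Pike) > 950 (Cobalt) > 946 (Brio)
Apex has the highest bid and pays exactly that: $985.

Apex pays $985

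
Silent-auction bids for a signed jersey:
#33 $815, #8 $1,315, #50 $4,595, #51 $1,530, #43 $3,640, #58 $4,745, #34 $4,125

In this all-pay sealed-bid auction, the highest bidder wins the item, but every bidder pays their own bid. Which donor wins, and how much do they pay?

#58 pays $4,745

All-pay sealed-bid auction: the highest bidder wins the item, but every bidder pays their own bid.
Sorting bids: 4,745 (#58) > 4,595 (#50) > 4,125 (#34) > 3,640 (#43) > 1,530 (#51) > 1,315 (#8) > …
#58 wins with the top bid; all bids are sunk regardless.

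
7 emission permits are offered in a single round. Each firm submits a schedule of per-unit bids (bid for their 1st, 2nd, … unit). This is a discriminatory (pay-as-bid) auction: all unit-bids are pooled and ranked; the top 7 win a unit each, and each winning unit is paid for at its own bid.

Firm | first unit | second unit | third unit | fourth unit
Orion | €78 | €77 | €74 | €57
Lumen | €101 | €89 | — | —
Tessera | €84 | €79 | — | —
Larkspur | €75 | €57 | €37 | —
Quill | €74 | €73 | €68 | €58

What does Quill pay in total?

Quill pays €0

Merging the schedules and taking the best 7: 101 (Lumen-1), 89 (Lumen-2), 84 (Tessera-1), 79 (Tessera-2), 78 (Orion-1), 77 (Orion-2), 75 (Larkspur-1)
Next rejected bid: €74 (not a price — pay-as-bid).
Quill wins no units.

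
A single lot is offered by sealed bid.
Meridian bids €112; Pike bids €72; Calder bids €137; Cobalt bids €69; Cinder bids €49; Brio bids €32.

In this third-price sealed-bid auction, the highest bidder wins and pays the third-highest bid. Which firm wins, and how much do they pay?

Sorting bids: 137 (Calder) > 112 (Meridian) > 72 (Pike) > 69 (Cobalt) > 49 (Cinder) > 32 (Brio)
Calder wins; payment is bid #3 in the ranking = €72.

Calder pays €72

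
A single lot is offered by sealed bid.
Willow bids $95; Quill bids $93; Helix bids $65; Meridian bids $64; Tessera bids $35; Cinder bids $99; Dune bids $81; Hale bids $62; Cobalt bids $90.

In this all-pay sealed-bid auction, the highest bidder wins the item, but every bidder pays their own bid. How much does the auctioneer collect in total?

All-pay sealed-bid auction: the highest bidder wins the item, but every bidder pays their own bid.
Bids in order: 99 (Cinder) > 95 (Willow) > 93 (Quill) > 90 (Cobalt) > 81 (Dune) > 65 (Helix) > …
Cinder wins with the top bid; all bids are sunk regardless.
Every bidder forfeits their bid regardless of winning.
Revenue = 95 + 93 + 65 + 64 + 35 + 99 + 81 + 62 + 90 = $684.

Total revenue: $684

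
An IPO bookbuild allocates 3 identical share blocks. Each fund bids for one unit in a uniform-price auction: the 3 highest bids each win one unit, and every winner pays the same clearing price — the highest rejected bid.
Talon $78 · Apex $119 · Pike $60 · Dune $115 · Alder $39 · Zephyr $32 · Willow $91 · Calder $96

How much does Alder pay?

Ordering the bids: 119 (Apex), 115 (Dune), 96 (Calder), 91 (Willow), 78 (Talon), …
The 3 highest are Apex, Dune, Calder.
Highest unsuccessful bid: $91 → clearing price.
Alder does not win → pays $0.

Alder pays $0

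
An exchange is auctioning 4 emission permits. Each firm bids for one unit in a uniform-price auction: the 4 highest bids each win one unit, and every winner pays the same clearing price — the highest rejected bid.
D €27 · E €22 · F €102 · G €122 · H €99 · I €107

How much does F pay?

Bids ranked high→low: 122 (G), 107 (I), 102 (F), 99 (H), 27 (D), 22 (E)
Top 4: G, I, F, H.
Highest unsuccessful bid: €27 → clearing price.
F wins → pays €27.

F pays €27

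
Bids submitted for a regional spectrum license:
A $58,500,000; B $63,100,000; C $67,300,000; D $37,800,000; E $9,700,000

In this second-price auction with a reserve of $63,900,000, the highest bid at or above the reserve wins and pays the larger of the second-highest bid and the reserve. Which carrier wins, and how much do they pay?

C pays $63,900,000

Rule: the highest bid at or above the reserve wins and pays the larger of the second-highest bid and the reserve.
Sorting bids: 67,300,000 (C) > 63,100,000 (B) > 58,500,000 (A) > 37,800,000 (D) > 9,700,000 (E)
C has the top bid at or above the reserve ($67,300,000).
max(second-highest $63,100,000, reserve $63,900,000) = $63,900,000.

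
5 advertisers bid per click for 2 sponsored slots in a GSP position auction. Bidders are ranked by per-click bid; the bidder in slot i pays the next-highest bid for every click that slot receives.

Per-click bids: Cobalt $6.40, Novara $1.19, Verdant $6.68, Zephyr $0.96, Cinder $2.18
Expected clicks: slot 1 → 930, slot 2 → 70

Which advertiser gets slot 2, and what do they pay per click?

Ranked by bid: $6.68 (Verdant) > $6.40 (Cobalt) > $2.18 (Cinder) > …
Slot 2 goes to the second-ranked bidder, Cobalt, who pays the next bid down: $2.18/click.

Cobalt; $2.18 per click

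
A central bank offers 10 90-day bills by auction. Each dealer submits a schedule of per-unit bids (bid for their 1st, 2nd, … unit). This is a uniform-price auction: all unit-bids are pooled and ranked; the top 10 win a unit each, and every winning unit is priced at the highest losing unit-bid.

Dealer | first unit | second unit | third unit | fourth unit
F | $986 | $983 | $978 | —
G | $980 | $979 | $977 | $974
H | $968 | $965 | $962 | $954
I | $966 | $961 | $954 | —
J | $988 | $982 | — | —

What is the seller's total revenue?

Total revenue: $9,660

Merging the schedules and taking the best 10: 988 (J-1), 986 (F-1), 983 (F-2), 982 (J-2), 980 (G-1), 979 (G-2), 978 (F-3), 977 (G-3), 974 (G-4), 968 (H-1)
First bid not allocated: $966.
Allocation: F 3, G 4, H 1, J 2. Every unit priced at $966.
Revenue = 10 × 966 = $9,660.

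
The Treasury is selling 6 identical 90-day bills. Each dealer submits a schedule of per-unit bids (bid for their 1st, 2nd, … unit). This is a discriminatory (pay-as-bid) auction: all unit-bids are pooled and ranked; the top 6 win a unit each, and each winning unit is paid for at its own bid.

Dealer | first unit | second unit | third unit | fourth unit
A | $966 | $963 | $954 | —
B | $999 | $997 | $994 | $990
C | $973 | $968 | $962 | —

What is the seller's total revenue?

Total revenue: $5,921

Merging the schedules and taking the best 6: 999 (B-1), 997 (B-2), 994 (B-3), 990 (B-4), 973 (C-1), 968 (C-2)
Next rejected bid: $966 (not a price — pay-as-bid).
Each winning unit pays its own bid.
Revenue = 999 + 997 + 994 + 990 + 973 + 968 = $5,921.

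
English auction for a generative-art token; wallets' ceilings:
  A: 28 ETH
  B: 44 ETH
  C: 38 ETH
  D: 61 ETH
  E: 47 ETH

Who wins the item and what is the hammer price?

D wins at 47 ETH

Limits ranked: 61 (D) > 47 (E) > 44 (B) > 38 (C) > 28 (A)
Once the price passes 47 ETH, only D is left; the hammer falls at E's limit of 47 ETH.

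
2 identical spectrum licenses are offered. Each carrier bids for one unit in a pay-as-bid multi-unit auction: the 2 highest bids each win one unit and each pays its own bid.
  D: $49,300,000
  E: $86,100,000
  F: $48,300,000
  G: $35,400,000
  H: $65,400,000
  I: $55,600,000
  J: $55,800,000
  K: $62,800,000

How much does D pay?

D pays $0

Sorting: 86,100,000 (E), 65,400,000 (H), 62,800,000 (K), 55,800,000 (J), …
The 2 highest are E, H.
D does not win → $0.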